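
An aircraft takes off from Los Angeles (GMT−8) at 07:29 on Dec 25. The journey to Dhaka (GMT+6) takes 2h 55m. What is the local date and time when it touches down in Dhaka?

00:24 on December 26

Dhaka is 14:00 ahead of Los Angeles.
After 2 hours and 55 minutes it is 10:24 in Los Angeles.
Shift by the zone difference: 10:24 + 14:00 = 00:24 on Dec 26 in Dhaka.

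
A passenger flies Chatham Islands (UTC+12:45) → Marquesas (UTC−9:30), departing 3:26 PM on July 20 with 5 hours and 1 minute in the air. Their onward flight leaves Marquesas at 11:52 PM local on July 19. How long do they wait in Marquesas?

Convert departure to UTC: 3:26 PM − 12:45 = 2:41 AM UTC on Jul 20.
Add 5 hours 1 minute flight time → 7:42 AM UTC.
Marquesas is UTC−9:30, so local arrival = 7:42 AM − 9:30 = 10:12 PM on Jul 19.
Layover = 11:52 PM − 10:12 PM = 1 hour 40 minutes.

1 hour 40 minutes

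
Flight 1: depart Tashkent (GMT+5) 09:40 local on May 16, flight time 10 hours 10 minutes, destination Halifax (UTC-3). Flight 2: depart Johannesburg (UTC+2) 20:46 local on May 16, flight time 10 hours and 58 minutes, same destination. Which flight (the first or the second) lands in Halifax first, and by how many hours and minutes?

the first, by 14 hours 54 minutes

Flight 1 in UTC: 09:40 − 5:00 = 04:40 on May 16.
+10 hours 10 minutes → arrive 14:50 UTC on May 16.
Flight 2 in UTC: 20:46 − 2:00 = 18:46 on May 16.
+10 hours 58 minutes → arrive 05:44 UTC on May 17.
Flight 1 lands earlier by 14 hours 54 minutes.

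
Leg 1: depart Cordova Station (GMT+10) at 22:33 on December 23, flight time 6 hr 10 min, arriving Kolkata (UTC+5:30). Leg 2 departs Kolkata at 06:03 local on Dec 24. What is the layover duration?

Convert departure to UTC: 22:33 − 10:00 = 12:33 UTC on Dec 23.
Add 6 hours and 10 minutes flight time → 18:43 UTC.
Kolkata is UTC+5:30, so local arrival = 18:43 + 5:30 = 00:13 on Dec 24.
Layover = 06:03 − 00:13 = 5 hours 50 minutes.

5 hours 50 minutes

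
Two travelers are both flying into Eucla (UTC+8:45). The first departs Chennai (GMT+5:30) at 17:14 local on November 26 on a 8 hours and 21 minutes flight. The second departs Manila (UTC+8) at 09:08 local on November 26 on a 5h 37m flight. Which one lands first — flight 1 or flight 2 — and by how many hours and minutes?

the second, by 13 hours 20 minutes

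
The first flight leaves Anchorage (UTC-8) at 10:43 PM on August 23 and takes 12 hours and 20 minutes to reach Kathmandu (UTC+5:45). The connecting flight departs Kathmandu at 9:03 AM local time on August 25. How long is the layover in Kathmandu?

8 hours 15 minutes

Convert departure to UTC: 10:43 PM + 8:00 = 6:43 AM UTC on Aug 24.
Add 12 hours and 20 minutes flight time → 7:03 PM UTC.
Kathmandu is UTC+5:45, so local arrival = 7:03 PM + 5:45 = 12:48 AM on Aug 25.
Layover = 9:03 AM − 12:48 AM = 8 hours 15 minutes.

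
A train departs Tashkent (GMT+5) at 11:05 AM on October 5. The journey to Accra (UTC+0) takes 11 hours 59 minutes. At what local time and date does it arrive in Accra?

6:04 PM on October 5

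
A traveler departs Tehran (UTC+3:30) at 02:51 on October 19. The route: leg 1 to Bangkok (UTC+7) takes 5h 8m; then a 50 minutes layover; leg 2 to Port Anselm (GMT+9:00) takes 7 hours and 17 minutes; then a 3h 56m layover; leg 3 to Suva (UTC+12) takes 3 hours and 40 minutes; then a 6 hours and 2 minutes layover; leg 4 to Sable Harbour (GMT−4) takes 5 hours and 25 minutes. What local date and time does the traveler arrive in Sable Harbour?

03:39 on October 20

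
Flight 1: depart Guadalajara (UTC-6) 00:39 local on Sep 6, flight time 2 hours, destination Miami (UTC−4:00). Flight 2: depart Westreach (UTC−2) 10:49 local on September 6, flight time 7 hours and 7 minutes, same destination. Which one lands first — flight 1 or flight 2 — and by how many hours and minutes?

the first, by 11 hours 17 minutes

Flight 1 in UTC: 00:39 + 6:00 = 06:39 on Sep 6.
+2 hours → arrive 08:39 UTC on Sep 6.
Flight 2 in UTC: 10:49 + 2:00 = 12:49 on Sep 6.
+7 hours 7 minutes → arrive 19:56 UTC on Sep 6.
Flight 1 lands earlier by 11 hours 17 minutes.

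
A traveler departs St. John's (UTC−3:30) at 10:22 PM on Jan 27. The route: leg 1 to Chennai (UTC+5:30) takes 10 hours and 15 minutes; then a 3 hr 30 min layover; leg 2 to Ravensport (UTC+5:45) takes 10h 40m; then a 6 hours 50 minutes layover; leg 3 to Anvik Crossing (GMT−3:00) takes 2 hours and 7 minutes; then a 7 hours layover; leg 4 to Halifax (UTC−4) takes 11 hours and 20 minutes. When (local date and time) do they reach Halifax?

Convert departure to UTC: 10:22 PM + 3:30 = 1:52 AM UTC on Jan 28.
Add 10 hours and 15 minutes leg 1 → 12:07 PM UTC.
Add 3 hours and 30 minutes layover in Chennai → 3:37 PM UTC.
Add 10 hours 40 minutes leg 2 → 2:17 AM UTC (Jan 29).
Add 6 hours and 50 minutes layover in Ravensport → 9:07 AM UTC.
Add 2 hours and 7 minutes leg 3 → 11:14 AM UTC.
Add 7 hours layover in Anvik Crossing → 6:14 PM UTC.
Add 11 hours and 20 minutes leg 4 → 5:34 AM UTC (Jan 30).
Halifax is UTC−4:00, so local arrival = 5:34 AM − 4:00 = 1:34 AM on Jan 30.

1:34 AM on January 30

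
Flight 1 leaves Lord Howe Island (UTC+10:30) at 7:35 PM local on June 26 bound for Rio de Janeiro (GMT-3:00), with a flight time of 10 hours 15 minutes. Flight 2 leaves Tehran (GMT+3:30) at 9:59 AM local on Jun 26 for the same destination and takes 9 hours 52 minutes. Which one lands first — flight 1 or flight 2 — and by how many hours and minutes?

Flight 1 in UTC: 7:35 PM − 10:30 = 9:05 AM on Jun 26.
+10 hours and 15 minutes → arrive 7:20 PM UTC on Jun 26.
Flight 2 in UTC: 9:59 AM − 3:30 = 6:29 AM on Jun 26.
+9 hours 52 minutes → arrive 4:21 PM UTC on Jun 26.
Flight 2 lands earlier by 2 hours 59 minutes.

the second, by 2 hours 59 minutes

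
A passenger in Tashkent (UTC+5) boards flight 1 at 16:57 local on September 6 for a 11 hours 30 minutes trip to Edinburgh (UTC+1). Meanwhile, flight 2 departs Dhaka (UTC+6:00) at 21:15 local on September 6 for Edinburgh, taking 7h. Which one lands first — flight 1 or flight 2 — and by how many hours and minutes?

Flight 1 in UTC: 16:57 − 5:00 = 11:57 on Sep 6.
+11 hours 30 minutes → arrive 23:27 UTC on Sep 6.
Flight 2 in UTC: 21:15 − 6:00 = 15:15 on Sep 6.
+7 hours → arrive 22:15 UTC on Sep 6.
Flight 2 lands earlier by 1 hour 12 minutes.

the second, by 1 hour 12 minutes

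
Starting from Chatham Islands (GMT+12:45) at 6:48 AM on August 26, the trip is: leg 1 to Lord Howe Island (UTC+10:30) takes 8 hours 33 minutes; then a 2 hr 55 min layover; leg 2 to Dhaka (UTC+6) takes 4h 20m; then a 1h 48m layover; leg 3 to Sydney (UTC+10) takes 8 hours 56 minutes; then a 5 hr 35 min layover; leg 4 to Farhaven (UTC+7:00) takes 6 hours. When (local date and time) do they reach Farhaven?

3:10 PM on August 27

Convert departure to UTC: 6:48 AM − 12:45 = 6:03 PM UTC on Aug 25.
Add 8 hours 33 minutes leg 1 → 2:36 AM UTC (Aug 26).
Add 2 hours and 55 minutes layover in Lord Howe Island → 5:31 AM UTC.
Add 4 hours and 20 minutes leg 2 → 9:51 AM UTC.
Add 1 hour and 48 minutes layover in Dhaka → 11:39 AM UTC.
Add 8 hours and 56 minutes leg 3 → 8:35 PM UTC.
Add 5 hours and 35 minutes layover in Sydney → 2:10 AM UTC (Aug 27).
Add 6 hours leg 4 → 8:10 AM UTC.
Farhaven is UTC+7:00, so local arrival = 8:10 AM + 7:00 = 3:10 PM on Aug 27.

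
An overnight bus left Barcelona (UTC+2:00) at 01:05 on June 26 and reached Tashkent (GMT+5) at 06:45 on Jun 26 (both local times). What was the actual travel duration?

2 hours 40 minutes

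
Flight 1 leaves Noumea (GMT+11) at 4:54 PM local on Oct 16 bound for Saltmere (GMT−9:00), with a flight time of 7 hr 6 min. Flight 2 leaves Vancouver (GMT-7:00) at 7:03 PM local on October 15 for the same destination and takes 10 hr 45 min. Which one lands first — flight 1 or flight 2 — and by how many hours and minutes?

the second, by 12 minutes

Flight 1 in UTC: 4:54 PM − 11:00 = 5:54 AM on Oct 16.
+7 hours and 6 minutes → arrive 1:00 PM UTC on Oct 16.
Flight 2 in UTC: 7:03 PM + 7:00 = 2:03 AM on Oct 16.
+10 hours and 45 minutes → arrive 12:48 PM UTC on Oct 16.
Flight 2 lands earlier by 12 minutes.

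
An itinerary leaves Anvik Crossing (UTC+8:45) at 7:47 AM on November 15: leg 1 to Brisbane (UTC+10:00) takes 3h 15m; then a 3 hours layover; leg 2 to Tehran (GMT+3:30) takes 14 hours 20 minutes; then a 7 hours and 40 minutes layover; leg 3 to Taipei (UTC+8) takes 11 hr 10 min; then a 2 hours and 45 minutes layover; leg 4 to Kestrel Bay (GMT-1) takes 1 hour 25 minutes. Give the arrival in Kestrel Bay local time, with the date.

Convert departure to UTC: 7:47 AM − 8:45 = 11:02 PM UTC on Nov 14.
Add 3 hours 15 minutes leg 1 → 2:17 AM UTC (Nov 15).
Add 3 hours layover in Brisbane → 5:17 AM UTC.
Add 14 hours 20 minutes leg 2 → 7:37 PM UTC.
Add 7 hours and 40 minutes layover in Tehran → 3:17 AM UTC (Nov 16).
Add 11 hours 10 minutes leg 3 → 2:27 PM UTC.
Add 2 hours and 45 minutes layover in Taipei → 5:12 PM UTC.
Add 1 hour 25 minutes leg 4 → 6:37 PM UTC.
Kestrel Bay is UTC−1:00, so local arrival = 6:37 PM − 1:00 = 5:37 PM on Nov 16.

5:37 PM on November 16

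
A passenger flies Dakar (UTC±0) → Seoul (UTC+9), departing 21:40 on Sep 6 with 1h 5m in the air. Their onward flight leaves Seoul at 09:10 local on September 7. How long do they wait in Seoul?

1 hour 25 minutes

Dakar is at UTC+0, so departure is already 21:40 UTC on Sep 6.
Add 1 hour and 5 minutes flight time → 22:45 UTC.
Seoul is UTC+9:00, so local arrival = 22:45 + 9:00 = 07:45 on Sep 7.
Layover = 09:10 − 07:45 = 1 hour 25 minutes.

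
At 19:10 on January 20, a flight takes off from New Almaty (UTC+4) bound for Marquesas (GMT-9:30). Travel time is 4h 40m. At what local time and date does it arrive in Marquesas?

10:20 on January 20

Marquesas is 13:30 behind New Almaty.
After 4 hours 40 minutes it is 23:50 in New Almaty.
Shift by the zone difference: 23:50 − 13:30 = 10:20 on Jan 20 in Marquesas.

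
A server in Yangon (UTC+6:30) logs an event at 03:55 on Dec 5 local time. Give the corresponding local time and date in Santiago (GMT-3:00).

In UTC: 03:55 − 6:30 = 21:25 on Dec 4.
Santiago is UTC−3:00: 21:25 − 3:00 = 18:25 on Dec 4.

18:25 on December 4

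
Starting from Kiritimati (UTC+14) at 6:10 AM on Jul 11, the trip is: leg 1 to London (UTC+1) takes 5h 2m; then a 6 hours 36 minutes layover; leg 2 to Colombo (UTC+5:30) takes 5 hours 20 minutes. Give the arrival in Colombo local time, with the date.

Convert departure to UTC: 6:10 AM − 14:00 = 4:10 PM UTC on Jul 10.
Add 5 hours and 2 minutes leg 1 → 9:12 PM UTC.
Add 6 hours 36 minutes layover in London → 3:48 AM UTC (Jul 11).
Add 5 hours and 20 minutes leg 2 → 9:08 AM UTC.
Colombo is UTC+5:30, so local arrival = 9:08 AM + 5:30 = 2:38 PM on Jul 11.

2:38 PM on July 11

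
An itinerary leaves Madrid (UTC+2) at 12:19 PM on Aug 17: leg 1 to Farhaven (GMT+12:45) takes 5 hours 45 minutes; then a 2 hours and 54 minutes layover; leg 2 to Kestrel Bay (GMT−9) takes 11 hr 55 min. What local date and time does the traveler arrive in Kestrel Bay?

Convert departure to UTC: 12:19 PM − 2:00 = 10:19 AM UTC on Aug 17.
Add 5 hours and 45 minutes leg 1 → 4:04 PM UTC.
Add 2 hours 54 minutes layover in Farhaven → 6:58 PM UTC.
Add 11 hours 55 minutes leg 2 → 6:53 AM UTC (Aug 18).
Kestrel Bay is UTC−9:00, so local arrival = 6:53 AM − 9:00 = 9:53 PM on Aug 17.

9:53 PM on August 17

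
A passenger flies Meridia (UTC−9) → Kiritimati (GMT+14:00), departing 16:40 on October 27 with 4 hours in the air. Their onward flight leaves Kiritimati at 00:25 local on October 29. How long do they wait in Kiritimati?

Convert departure to UTC: 16:40 + 9:00 = 01:40 UTC on Oct 28.
Add 4 hours flight time → 05:40 UTC.
Kiritimati is UTC+14:00, so local arrival = 05:40 + 14:00 = 19:40 on Oct 28.
Layover = 00:25 − 19:40 (+1 day) = 4 hours 45 minutes.

4 hours 45 minutes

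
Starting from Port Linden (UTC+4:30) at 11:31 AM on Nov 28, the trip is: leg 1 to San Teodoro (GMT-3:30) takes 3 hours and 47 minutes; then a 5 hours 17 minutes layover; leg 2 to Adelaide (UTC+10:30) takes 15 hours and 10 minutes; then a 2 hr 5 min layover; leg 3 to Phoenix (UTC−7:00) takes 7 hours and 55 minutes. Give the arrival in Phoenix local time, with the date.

10:15 AM on November 29

Convert departure to UTC: 11:31 AM − 4:30 = 7:01 AM UTC on Nov 28.
Add 3 hours 47 minutes leg 1 → 10:48 AM UTC.
Add 5 hours 17 minutes layover in San Teodoro → 4:05 PM UTC.
Add 15 hours 10 minutes leg 2 → 7:15 AM UTC (Nov 29).
Add 2 hours 5 minutes layover in Adelaide → 9:20 AM UTC.
Add 7 hours 55 minutes leg 3 → 5:15 PM UTC.
Phoenix is UTC−7:00, so local arrival = 5:15 PM − 7:00 = 10:15 AM on Nov 29.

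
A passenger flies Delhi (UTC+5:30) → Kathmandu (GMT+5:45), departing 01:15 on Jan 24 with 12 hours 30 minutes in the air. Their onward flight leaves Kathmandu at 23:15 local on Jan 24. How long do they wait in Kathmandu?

9 hours 15 minutes

Convert departure to UTC: 01:15 − 5:30 = 19:45 UTC on Jan 23.
Add 12 hours and 30 minutes flight time → 08:15 UTC (Jan 24).
Kathmandu is UTC+5:45, so local arrival = 08:15 + 5:45 = 14:00 on Jan 24.
Layover = 23:15 − 14:00 = 9 hours 15 minutes.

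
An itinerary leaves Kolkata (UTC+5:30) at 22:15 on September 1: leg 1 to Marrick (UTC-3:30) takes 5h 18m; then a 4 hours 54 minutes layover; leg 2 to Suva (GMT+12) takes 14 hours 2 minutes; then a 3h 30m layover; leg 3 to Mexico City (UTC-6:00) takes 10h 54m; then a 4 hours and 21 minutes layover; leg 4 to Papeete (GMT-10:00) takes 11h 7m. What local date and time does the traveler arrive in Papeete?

Convert departure to UTC: 22:15 − 5:30 = 16:45 UTC on Sep 1.
Add 5 hours and 18 minutes leg 1 → 22:03 UTC.
Add 4 hours 54 minutes layover in Marrick → 02:57 UTC (Sep 2).
Add 14 hours 2 minutes leg 2 → 16:59 UTC.
Add 3 hours 30 minutes layover in Suva → 20:29 UTC.
Add 10 hours 54 minutes leg 3 → 07:23 UTC (Sep 3).
Add 4 hours 21 minutes layover in Mexico City → 11:44 UTC.
Add 11 hours 7 minutes leg 4 → 22:51 UTC.
Papeete is UTC−10:00, so local arrival = 22:51 − 10:00 = 12:51 on Sep 3.

12:51 on September 3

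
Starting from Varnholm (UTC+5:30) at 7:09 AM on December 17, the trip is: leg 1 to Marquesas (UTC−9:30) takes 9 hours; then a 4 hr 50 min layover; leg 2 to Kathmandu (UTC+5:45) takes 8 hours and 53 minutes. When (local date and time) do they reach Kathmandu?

Convert departure to UTC: 7:09 AM − 5:30 = 1:39 AM UTC on Dec 17.
Add 9 hours leg 1 → 10:39 AM UTC.
Add 4 hours and 50 minutes layover in Marquesas → 3:29 PM UTC.
Add 8 hours and 53 minutes leg 2 → 12:22 AM UTC (Dec 18).
Kathmandu is UTC+5:45, so local arrival = 12:22 AM + 5:45 = 6:07 AM on Dec 18.

6:07 AM on December 18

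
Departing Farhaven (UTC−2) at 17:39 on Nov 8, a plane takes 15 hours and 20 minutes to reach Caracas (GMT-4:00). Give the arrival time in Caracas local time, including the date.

Convert departure to UTC: 17:39 + 2:00 = 19:39 UTC on Nov 8.
Add 15 hours 20 minutes travel time → 10:59 UTC (Nov 9).
Caracas is UTC−4:00, so local arrival = 10:59 − 4:00 = 06:59 on Nov 9.

06:59 on November 9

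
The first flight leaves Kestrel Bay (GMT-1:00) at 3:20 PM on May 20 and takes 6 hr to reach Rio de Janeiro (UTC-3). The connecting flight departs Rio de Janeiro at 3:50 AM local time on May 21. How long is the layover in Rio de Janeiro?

Convert departure to UTC: 3:20 PM + 1:00 = 4:20 PM UTC on May 20.
Add 6 hours flight time → 10:20 PM UTC.
Rio de Janeiro is UTC−3:00, so local arrival = 10:20 PM − 3:00 = 7:20 PM on May 20.
Layover = 3:50 AM − 7:20 PM (+1 day) = 8 hours 30 minutes.

8 hours 30 minutes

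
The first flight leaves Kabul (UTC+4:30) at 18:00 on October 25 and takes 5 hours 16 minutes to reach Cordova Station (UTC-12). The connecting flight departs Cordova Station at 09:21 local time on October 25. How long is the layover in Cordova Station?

2 hours 35 minutes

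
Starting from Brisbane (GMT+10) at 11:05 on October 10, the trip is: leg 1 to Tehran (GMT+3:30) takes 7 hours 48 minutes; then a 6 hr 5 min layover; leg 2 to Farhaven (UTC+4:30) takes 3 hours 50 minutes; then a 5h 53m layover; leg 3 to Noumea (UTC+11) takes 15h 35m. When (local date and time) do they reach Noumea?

Convert departure to UTC: 11:05 − 10:00 = 01:05 UTC on Oct 10.
Add 7 hours 48 minutes leg 1 → 08:53 UTC.
Add 6 hours and 5 minutes layover in Tehran → 14:58 UTC.
Add 3 hours 50 minutes leg 2 → 18:48 UTC.
Add 5 hours and 53 minutes layover in Farhaven → 00:41 UTC (Oct 11).
Add 15 hours 35 minutes leg 3 → 16:16 UTC.
Noumea is UTC+11:00, so local arrival = 16:16 + 11:00 = 03:16 on Oct 12.

03:16 on October 12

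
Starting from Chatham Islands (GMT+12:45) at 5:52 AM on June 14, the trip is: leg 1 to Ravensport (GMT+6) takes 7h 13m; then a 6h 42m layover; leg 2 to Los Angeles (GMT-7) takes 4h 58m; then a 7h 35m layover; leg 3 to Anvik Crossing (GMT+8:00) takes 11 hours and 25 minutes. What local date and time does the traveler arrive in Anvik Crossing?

3:00 PM on June 15

Convert departure to UTC: 5:52 AM − 12:45 = 5:07 PM UTC on Jun 13.
Add 7 hours and 13 minutes leg 1 → 12:20 AM UTC (Jun 14).
Add 6 hours 42 minutes layover in Ravensport → 7:02 AM UTC.
Add 4 hours 58 minutes leg 2 → 12:00 PM UTC.
Add 7 hours 35 minutes layover in Los Angeles → 7:35 PM UTC.
Add 11 hours and 25 minutes leg 3 → 7:00 AM UTC (Jun 15).
Anvik Crossing is UTC+8:00, so local arrival = 7:00 AM + 8:00 = 3:00 PM on Jun 15.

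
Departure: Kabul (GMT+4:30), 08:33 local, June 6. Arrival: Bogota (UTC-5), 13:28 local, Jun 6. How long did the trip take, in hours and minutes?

14 hours 25 minutes

Departure in UTC: 08:33 − 4:30 = 04:03 on Jun 6.
Arrival in UTC: 13:28 + 5:00 = 18:28 on Jun 6.
Elapsed = 18:28 − 04:03 = 14 hours 25 minutes.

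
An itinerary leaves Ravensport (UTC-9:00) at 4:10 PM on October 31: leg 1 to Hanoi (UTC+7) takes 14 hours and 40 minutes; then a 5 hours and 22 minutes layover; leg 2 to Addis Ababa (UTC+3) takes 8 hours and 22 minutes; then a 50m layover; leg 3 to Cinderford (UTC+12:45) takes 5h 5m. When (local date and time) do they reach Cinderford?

Convert departure to UTC: 4:10 PM + 9:00 = 1:10 AM UTC on Nov 1.
Add 14 hours and 40 minutes leg 1 → 3:50 PM UTC.
Add 5 hours and 22 minutes layover in Hanoi → 9:12 PM UTC.
Add 8 hours 22 minutes leg 2 → 5:34 AM UTC (Nov 2).
Add 50 minutes layover in Addis Ababa → 6:24 AM UTC.
Add 5 hours and 5 minutes leg 3 → 11:29 AM UTC.
Cinderford is UTC+12:45, so local arrival = 11:29 AM + 12:45 = 12:14 AM on Nov 3.

12:14 AM on November 3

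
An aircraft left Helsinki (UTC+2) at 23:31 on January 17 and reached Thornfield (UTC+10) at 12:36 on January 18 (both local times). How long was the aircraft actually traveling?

5 hours 5 minutes

Departure in UTC: 23:31 − 2:00 = 21:31 on Jan 17.
Arrival in UTC: 12:36 − 10:00 = 02:36 on Jan 18.
Elapsed = 02:36 − 21:31 (+1 day) = 5 hours 5 minutes.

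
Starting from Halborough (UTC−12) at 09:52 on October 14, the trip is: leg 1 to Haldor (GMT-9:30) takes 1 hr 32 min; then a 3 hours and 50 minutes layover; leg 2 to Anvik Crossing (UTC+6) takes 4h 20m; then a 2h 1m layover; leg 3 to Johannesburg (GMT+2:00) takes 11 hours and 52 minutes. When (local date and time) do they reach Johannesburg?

Convert departure to UTC: 09:52 + 12:00 = 21:52 UTC on Oct 14.
Add 1 hour and 32 minutes leg 1 → 23:24 UTC.
Add 3 hours 50 minutes layover in Haldor → 03:14 UTC (Oct 15).
Add 4 hours and 20 minutes leg 2 → 07:34 UTC.
Add 2 hours 1 minute layover in Anvik Crossing → 09:35 UTC.
Add 11 hours and 52 minutes leg 3 → 21:27 UTC.
Johannesburg is UTC+2:00, so local arrival = 21:27 + 2:00 = 23:27 on Oct 15.

23:27 on October 15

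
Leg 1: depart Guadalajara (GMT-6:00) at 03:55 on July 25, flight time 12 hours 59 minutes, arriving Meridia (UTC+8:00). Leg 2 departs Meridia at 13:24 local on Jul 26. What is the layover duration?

6 hours 30 minutes

Convert departure to UTC: 03:55 + 6:00 = 09:55 UTC on Jul 25.
Add 12 hours 59 minutes flight time → 22:54 UTC.
Meridia is UTC+8:00, so local arrival = 22:54 + 8:00 = 06:54 on Jul 26.
Layover = 13:24 − 06:54 = 6 hours 30 minutes.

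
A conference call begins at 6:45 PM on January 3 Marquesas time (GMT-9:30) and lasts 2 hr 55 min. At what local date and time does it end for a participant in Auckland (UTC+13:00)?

8:10 PM on Jan 4

Auckland is 22:30 ahead of Marquesas.
After 2 hours and 55 minutes it is 9:40 PM in Marquesas.
Shift by the zone difference: 9:40 PM + 22:30 = 8:10 PM on Jan 4 in Auckland.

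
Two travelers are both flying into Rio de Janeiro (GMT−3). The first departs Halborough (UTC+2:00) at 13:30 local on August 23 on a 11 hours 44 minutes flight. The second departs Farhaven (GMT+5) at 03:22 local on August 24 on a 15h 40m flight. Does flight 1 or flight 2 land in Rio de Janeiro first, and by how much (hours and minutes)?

the first, by 14 hours 48 minutes

Flight 1 in UTC: 13:30 − 2:00 = 11:30 on Aug 23.
+11 hours 44 minutes → arrive 23:14 UTC on Aug 23.
Flight 2 in UTC: 03:22 − 5:00 = 22:22 on Aug 23.
+15 hours 40 minutes → arrive 14:02 UTC on Aug 24.
Flight 1 lands earlier by 14 hours 48 minutes.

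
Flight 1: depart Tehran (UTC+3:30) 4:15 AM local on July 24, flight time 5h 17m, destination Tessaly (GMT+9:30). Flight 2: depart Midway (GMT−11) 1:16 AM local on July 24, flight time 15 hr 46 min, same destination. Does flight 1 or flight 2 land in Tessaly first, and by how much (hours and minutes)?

the first, by 22 hours

Flight 1 in UTC: 4:15 AM − 3:30 = 12:45 AM on Jul 24.
+5 hours 17 minutes → arrive 6:02 AM UTC on Jul 24.
Flight 2 in UTC: 1:16 AM + 11:00 = 12:16 PM on Jul 24.
+15 hours and 46 minutes → arrive 4:02 AM UTC on Jul 25.
Flight 1 lands earlier by 22 hours.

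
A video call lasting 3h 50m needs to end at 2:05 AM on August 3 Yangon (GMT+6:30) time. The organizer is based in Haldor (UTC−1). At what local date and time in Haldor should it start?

Target end time in UTC: 2:05 AM − 6:30 = 7:35 PM on Aug 2.
Subtract 3 hours 50 minutes → start 3:45 PM UTC on Aug 2.
Haldor is UTC−1:00: 3:45 PM − 1:00 = 2:45 PM on Aug 2.

2:45 PM on August 2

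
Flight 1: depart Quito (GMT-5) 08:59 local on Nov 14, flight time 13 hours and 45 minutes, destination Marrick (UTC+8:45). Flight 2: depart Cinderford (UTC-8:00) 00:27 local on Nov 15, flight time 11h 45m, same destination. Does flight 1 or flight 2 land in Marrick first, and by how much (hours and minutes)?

Flight 1 in UTC: 08:59 + 5:00 = 13:59 on Nov 14.
+13 hours and 45 minutes → arrive 03:44 UTC on Nov 15.
Flight 2 in UTC: 00:27 + 8:00 = 08:27 on Nov 15.
+11 hours and 45 minutes → arrive 20:12 UTC on Nov 15.
Flight 1 lands earlier by 16 hours 28 minutes.

the first, by 16 hours 28 minutes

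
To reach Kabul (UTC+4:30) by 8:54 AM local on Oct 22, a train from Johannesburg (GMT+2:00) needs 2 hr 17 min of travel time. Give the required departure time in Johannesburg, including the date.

4:07 AM on Oct 22

Target arrival in UTC: 8:54 AM − 4:30 = 4:24 AM on Oct 22.
Subtract 2 hours 17 minutes → departure 2:07 AM UTC on Oct 22.
Johannesburg is UTC+2:00: 2:07 AM + 2:00 = 4:07 AM on Oct 22.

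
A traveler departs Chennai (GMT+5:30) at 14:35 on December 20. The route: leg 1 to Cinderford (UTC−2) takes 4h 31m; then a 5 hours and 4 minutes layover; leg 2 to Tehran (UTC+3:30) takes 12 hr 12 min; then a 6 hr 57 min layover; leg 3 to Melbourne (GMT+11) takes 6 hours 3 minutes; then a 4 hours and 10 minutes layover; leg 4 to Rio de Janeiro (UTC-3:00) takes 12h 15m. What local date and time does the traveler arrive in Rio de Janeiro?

Convert departure to UTC: 14:35 − 5:30 = 09:05 UTC on Dec 20.
Add 4 hours and 31 minutes leg 1 → 13:36 UTC.
Add 5 hours and 4 minutes layover in Cinderford → 18:40 UTC.
Add 12 hours and 12 minutes leg 2 → 06:52 UTC (Dec 21).
Add 6 hours and 57 minutes layover in Tehran → 13:49 UTC.
Add 6 hours 3 minutes leg 3 → 19:52 UTC.
Add 4 hours and 10 minutes layover in Melbourne → 00:02 UTC (Dec 22).
Add 12 hours and 15 minutes leg 4 → 12:17 UTC.
Rio de Janeiro is UTC−3:00, so local arrival = 12:17 − 3:00 = 09:17 on Dec 22.

09:17 on Dec 22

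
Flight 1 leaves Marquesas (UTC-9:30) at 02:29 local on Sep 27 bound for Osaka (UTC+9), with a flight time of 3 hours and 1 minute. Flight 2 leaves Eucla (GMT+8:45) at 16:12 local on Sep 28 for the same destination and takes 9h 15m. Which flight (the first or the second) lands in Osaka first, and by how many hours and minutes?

the first, by 25 hours 42 minutes

Flight 1 in UTC: 02:29 + 9:30 = 11:59 on Sep 27.
+3 hours 1 minute → arrive 15:00 UTC on Sep 27.
Flight 2 in UTC: 16:12 − 8:45 = 07:27 on Sep 28.
+9 hours 15 minutes → arrive 16:42 UTC on Sep 28.
Flight 1 lands earlier by 25 hours 42 minutes.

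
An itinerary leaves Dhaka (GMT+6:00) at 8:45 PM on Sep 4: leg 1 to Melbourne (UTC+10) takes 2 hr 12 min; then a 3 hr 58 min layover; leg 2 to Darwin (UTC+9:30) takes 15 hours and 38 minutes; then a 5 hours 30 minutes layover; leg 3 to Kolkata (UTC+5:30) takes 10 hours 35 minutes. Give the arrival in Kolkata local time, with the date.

10:08 AM on September 6

Convert departure to UTC: 8:45 PM − 6:00 = 2:45 PM UTC on Sep 4.
Add 2 hours and 12 minutes leg 1 → 4:57 PM UTC.
Add 3 hours and 58 minutes layover in Melbourne → 8:55 PM UTC.
Add 15 hours and 38 minutes leg 2 → 12:33 PM UTC (Sep 5).
Add 5 hours 30 minutes layover in Darwin → 6:03 PM UTC.
Add 10 hours and 35 minutes leg 3 → 4:38 AM UTC (Sep 6).
Kolkata is UTC+5:30, so local arrival = 4:38 AM + 5:30 = 10:08 AM on Sep 6.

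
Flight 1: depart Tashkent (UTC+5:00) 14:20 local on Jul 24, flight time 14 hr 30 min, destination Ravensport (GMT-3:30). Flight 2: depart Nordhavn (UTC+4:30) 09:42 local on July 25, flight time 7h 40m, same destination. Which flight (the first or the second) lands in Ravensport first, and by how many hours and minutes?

the first, by 13 hours 2 minutes

Flight 1 in UTC: 14:20 − 5:00 = 09:20 on Jul 24.
+14 hours 30 minutes → arrive 23:50 UTC on Jul 24.
Flight 2 in UTC: 09:42 − 4:30 = 05:12 on Jul 25.
+7 hours 40 minutes → arrive 12:52 UTC on Jul 25.
Flight 1 lands earlier by 13 hours 2 minutes.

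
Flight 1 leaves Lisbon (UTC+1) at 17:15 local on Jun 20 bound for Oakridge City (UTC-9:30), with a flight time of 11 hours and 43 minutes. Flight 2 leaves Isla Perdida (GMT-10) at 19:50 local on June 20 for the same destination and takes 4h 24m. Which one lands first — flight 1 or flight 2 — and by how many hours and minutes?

Flight 1 in UTC: 17:15 − 1:00 = 16:15 on Jun 20.
+11 hours 43 minutes → arrive 03:58 UTC on Jun 21.
Flight 2 in UTC: 19:50 + 10:00 = 05:50 on Jun 21.
+4 hours 24 minutes → arrive 10:14 UTC on Jun 21.
Flight 1 lands earlier by 6 hours 16 minutes.

the first, by 6 hours 16 minutes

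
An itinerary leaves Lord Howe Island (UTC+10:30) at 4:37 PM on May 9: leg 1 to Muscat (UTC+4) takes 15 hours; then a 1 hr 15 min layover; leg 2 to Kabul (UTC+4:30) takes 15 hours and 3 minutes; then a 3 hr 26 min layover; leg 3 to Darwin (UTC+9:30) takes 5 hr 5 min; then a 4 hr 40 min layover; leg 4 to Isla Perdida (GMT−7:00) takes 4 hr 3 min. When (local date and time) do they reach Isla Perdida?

11:39 PM on May 10

Convert departure to UTC: 4:37 PM − 10:30 = 6:07 AM UTC on May 9.
Add 15 hours leg 1 → 9:07 PM UTC.
Add 1 hour and 15 minutes layover in Muscat → 10:22 PM UTC.
Add 15 hours and 3 minutes leg 2 → 1:25 PM UTC (May 10).
Add 3 hours and 26 minutes layover in Kabul → 4:51 PM UTC.
Add 5 hours 5 minutes leg 3 → 9:56 PM UTC.
Add 4 hours 40 minutes layover in Darwin → 2:36 AM UTC (May 11).
Add 4 hours and 3 minutes leg 4 → 6:39 AM UTC.
Isla Perdida is UTC−7:00, so local arrival = 6:39 AM − 7:00 = 11:39 PM on May 10.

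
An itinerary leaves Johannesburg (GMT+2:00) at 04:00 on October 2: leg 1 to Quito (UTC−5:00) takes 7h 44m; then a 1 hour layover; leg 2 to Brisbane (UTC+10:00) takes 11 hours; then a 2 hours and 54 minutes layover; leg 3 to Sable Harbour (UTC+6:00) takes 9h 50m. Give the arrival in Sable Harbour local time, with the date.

16:28 on October 3

Convert departure to UTC: 04:00 − 2:00 = 02:00 UTC on Oct 2.
Add 7 hours and 44 minutes leg 1 → 09:44 UTC.
Add 1 hour layover in Quito → 10:44 UTC.
Add 11 hours leg 2 → 21:44 UTC.
Add 2 hours 54 minutes layover in Brisbane → 00:38 UTC (Oct 3).
Add 9 hours and 50 minutes leg 3 → 10:28 UTC.
Sable Harbour is UTC+6:00, so local arrival = 10:28 + 6:00 = 16:28 on Oct 3.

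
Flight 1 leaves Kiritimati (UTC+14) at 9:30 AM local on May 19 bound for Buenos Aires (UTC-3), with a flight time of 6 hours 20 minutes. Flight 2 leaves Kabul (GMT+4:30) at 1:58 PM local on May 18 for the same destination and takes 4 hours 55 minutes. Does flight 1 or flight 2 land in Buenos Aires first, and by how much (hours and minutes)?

Flight 1 in UTC: 9:30 AM − 14:00 = 7:30 PM on May 18.
+6 hours and 20 minutes → arrive 1:50 AM UTC on May 19.
Flight 2 in UTC: 1:58 PM − 4:30 = 9:28 AM on May 18.
+4 hours 55 minutes → arrive 2:23 PM UTC on May 18.
Flight 2 lands earlier by 11 hours 27 minutes.

the second, by 11 hours 27 minutes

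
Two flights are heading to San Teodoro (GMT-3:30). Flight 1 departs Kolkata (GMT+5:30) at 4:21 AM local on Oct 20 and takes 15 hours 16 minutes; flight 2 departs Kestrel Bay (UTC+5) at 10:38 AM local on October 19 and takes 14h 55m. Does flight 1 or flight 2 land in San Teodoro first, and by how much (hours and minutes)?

the second, by 17 hours 34 minutes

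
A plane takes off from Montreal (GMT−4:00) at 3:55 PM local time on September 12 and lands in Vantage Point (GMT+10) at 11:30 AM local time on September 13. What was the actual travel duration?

Vantage Point is 14:00 ahead of Montreal.
Clock-face elapsed time (ignoring zones) is 19 hours 35 minutes.
Actual elapsed = 19 hours 35 minutes − 14:00 = 5 hours 35 minutes.

5 hours 35 minutes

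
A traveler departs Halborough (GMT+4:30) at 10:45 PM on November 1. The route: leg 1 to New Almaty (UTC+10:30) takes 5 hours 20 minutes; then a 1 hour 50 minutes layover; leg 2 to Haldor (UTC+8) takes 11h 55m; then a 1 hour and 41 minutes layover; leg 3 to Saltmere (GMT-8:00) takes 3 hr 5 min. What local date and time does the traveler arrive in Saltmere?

Convert departure to UTC: 10:45 PM − 4:30 = 6:15 PM UTC on Nov 1.
Add 5 hours and 20 minutes leg 1 → 11:35 PM UTC.
Add 1 hour 50 minutes layover in New Almaty → 1:25 AM UTC (Nov 2).
Add 11 hours and 55 minutes leg 2 → 1:20 PM UTC.
Add 1 hour and 41 minutes layover in Haldor → 3:01 PM UTC.
Add 3 hours and 5 minutes leg 3 → 6:06 PM UTC.
Saltmere is UTC−8:00, so local arrival = 6:06 PM − 8:00 = 10:06 AM on Nov 2.

10:06 AM on November 2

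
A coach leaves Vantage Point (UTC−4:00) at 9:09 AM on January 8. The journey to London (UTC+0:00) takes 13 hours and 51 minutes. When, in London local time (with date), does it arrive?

London is 4:00 ahead of Vantage Point.
After 13 hours 51 minutes it is 11:00 PM in Vantage Point.
Shift by the zone difference: 11:00 PM + 4:00 = 3:00 AM on Jan 9 in London.

3:00 AM on January 9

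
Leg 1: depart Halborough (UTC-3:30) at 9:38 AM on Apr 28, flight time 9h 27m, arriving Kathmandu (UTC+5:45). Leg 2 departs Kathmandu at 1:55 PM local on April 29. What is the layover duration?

9 hours 35 minutes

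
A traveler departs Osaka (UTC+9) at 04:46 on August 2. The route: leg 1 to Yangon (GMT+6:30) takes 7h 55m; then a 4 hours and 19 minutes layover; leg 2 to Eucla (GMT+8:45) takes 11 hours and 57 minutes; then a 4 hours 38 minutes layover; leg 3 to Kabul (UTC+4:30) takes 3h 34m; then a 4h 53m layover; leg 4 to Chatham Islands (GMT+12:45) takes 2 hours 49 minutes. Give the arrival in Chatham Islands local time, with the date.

00:36 on August 4

Convert departure to UTC: 04:46 − 9:00 = 19:46 UTC on Aug 1.
Add 7 hours and 55 minutes leg 1 → 03:41 UTC (Aug 2).
Add 4 hours and 19 minutes layover in Yangon → 08:00 UTC.
Add 11 hours and 57 minutes leg 2 → 19:57 UTC.
Add 4 hours and 38 minutes layover in Eucla → 00:35 UTC (Aug 3).
Add 3 hours 34 minutes leg 3 → 04:09 UTC.
Add 4 hours 53 minutes layover in Kabul → 09:02 UTC.
Add 2 hours and 49 minutes leg 4 → 11:51 UTC.
Chatham Islands is UTC+12:45, so local arrival = 11:51 + 12:45 = 00:36 on Aug 4.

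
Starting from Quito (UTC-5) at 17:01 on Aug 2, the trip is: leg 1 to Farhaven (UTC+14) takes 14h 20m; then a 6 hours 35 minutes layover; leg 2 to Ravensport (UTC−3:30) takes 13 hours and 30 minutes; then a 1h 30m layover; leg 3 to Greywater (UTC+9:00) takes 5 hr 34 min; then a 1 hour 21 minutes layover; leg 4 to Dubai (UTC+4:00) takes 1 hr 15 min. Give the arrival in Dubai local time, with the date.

22:06 on Aug 4

Convert departure to UTC: 17:01 + 5:00 = 22:01 UTC on Aug 2.
Add 14 hours 20 minutes leg 1 → 12:21 UTC (Aug 3).
Add 6 hours and 35 minutes layover in Farhaven → 18:56 UTC.
Add 13 hours 30 minutes leg 2 → 08:26 UTC (Aug 4).
Add 1 hour 30 minutes layover in Ravensport → 09:56 UTC.
Add 5 hours 34 minutes leg 3 → 15:30 UTC.
Add 1 hour 21 minutes layover in Greywater → 16:51 UTC.
Add 1 hour 15 minutes leg 4 → 18:06 UTC.
Dubai is UTC+4:00, so local arrival = 18:06 + 4:00 = 22:06 on Aug 4.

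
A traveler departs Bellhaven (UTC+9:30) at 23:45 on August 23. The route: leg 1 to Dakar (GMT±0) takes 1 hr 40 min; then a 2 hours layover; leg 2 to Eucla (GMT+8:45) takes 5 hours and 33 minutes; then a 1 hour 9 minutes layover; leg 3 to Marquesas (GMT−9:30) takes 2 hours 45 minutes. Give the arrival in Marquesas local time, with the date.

Convert departure to UTC: 23:45 − 9:30 = 14:15 UTC on Aug 23.
Add 1 hour and 40 minutes leg 1 → 15:55 UTC.
Add 2 hours layover in Dakar → 17:55 UTC.
Add 5 hours and 33 minutes leg 2 → 23:28 UTC.
Add 1 hour 9 minutes layover in Eucla → 00:37 UTC (Aug 24).
Add 2 hours 45 minutes leg 3 → 03:22 UTC.
Marquesas is UTC−9:30, so local arrival = 03:22 − 9:30 = 17:52 on Aug 23.

17:52 on August 23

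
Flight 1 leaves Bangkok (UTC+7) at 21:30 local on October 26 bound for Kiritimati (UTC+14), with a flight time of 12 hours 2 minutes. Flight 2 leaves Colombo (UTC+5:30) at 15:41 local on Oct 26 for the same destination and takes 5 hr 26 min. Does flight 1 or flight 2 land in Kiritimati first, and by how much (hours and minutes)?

the second, by 10 hours 55 minutes

Flight 1 in UTC: 21:30 − 7:00 = 14:30 on Oct 26.
+12 hours 2 minutes → arrive 02:32 UTC on Oct 27.
Flight 2 in UTC: 15:41 − 5:30 = 10:11 on Oct 26.
+5 hours 26 minutes → arrive 15:37 UTC on Oct 26.
Flight 2 lands earlier by 10 hours 55 minutes.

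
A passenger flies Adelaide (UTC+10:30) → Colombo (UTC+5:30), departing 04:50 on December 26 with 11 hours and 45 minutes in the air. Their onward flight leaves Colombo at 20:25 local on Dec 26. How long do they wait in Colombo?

8 hours 50 minutes

Convert departure to UTC: 04:50 − 10:30 = 18:20 UTC on Dec 25.
Add 11 hours and 45 minutes flight time → 06:05 UTC (Dec 26).
Colombo is UTC+5:30, so local arrival = 06:05 + 5:30 = 11:35 on Dec 26.
Layover = 20:25 − 11:35 = 8 hours 50 minutes.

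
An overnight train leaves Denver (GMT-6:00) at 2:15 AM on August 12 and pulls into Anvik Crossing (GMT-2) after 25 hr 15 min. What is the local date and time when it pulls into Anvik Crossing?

Anvik Crossing is 4:00 ahead of Denver.
After 25 hours 15 minutes it is 3:30 AM (Aug 13) in Denver.
Shift by the zone difference: 3:30 AM + 4:00 = 7:30 AM on Aug 13 in Anvik Crossing.

7:30 AM on Aug 13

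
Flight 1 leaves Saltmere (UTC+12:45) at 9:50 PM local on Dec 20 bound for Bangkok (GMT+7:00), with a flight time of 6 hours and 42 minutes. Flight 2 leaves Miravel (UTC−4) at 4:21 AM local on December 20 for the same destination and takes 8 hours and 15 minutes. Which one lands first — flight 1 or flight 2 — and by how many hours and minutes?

the first, by 49 minutes

Flight 1 in UTC: 9:50 PM − 12:45 = 9:05 AM on Dec 20.
+6 hours 42 minutes → arrive 3:47 PM UTC on Dec 20.
Flight 2 in UTC: 4:21 AM + 4:00 = 8:21 AM on Dec 20.
+8 hours 15 minutes → arrive 4:36 PM UTC on Dec 20.
Flight 1 lands earlier by 49 minutes.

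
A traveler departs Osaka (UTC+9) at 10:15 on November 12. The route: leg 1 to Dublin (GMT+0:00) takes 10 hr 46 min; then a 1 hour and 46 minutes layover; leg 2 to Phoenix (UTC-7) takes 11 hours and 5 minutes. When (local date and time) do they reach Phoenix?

17:52 on November 12

Convert departure to UTC: 10:15 − 9:00 = 01:15 UTC on Nov 12.
Add 10 hours and 46 minutes leg 1 → 12:01 UTC.
Add 1 hour 46 minutes layover in Dublin → 13:47 UTC.
Add 11 hours and 5 minutes leg 2 → 00:52 UTC (Nov 13).
Phoenix is UTC−7:00, so local arrival = 00:52 − 7:00 = 17:52 on Nov 12.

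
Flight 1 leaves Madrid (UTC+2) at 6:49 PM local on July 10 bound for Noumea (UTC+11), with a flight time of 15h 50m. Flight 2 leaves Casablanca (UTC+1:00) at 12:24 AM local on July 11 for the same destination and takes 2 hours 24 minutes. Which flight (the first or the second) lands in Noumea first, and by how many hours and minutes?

the second, by 6 hours 51 minutes

Flight 1 in UTC: 6:49 PM − 2:00 = 4:49 PM on Jul 10.
+15 hours 50 minutes → arrive 8:39 AM UTC on Jul 11.
Flight 2 in UTC: 12:24 AM − 1:00 = 11:24 PM on Jul 10.
+2 hours 24 minutes → arrive 1:48 AM UTC on Jul 11.
Flight 2 lands earlier by 6 hours 51 minutes.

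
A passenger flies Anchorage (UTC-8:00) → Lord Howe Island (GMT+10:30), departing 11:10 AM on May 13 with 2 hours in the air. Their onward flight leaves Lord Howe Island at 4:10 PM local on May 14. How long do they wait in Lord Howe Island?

8 hours 30 minutes

Convert departure to UTC: 11:10 AM + 8:00 = 7:10 PM UTC on May 13.
Add 2 hours flight time → 9:10 PM UTC.
Lord Howe Island is UTC+10:30, so local arrival = 9:10 PM + 10:30 = 7:40 AM on May 14.
Layover = 4:10 PM − 7:40 AM = 8 hours 30 minutes.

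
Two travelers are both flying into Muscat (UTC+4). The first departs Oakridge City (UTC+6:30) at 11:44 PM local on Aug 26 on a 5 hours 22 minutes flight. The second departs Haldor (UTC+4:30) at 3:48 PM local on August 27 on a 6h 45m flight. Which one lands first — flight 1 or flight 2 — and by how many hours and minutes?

Flight 1 in UTC: 11:44 PM − 6:30 = 5:14 PM on Aug 26.
+5 hours and 22 minutes → arrive 10:36 PM UTC on Aug 26.
Flight 2 in UTC: 3:48 PM − 4:30 = 11:18 AM on Aug 27.
+6 hours and 45 minutes → arrive 6:03 PM UTC on Aug 27.
Flight 1 lands earlier by 19 hours 27 minutes.

the first, by 19 hours 27 minutes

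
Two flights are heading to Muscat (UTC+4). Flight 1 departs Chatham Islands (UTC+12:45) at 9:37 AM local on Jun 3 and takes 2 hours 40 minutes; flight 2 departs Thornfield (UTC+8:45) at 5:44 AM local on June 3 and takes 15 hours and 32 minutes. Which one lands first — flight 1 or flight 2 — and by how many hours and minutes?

Flight 1 in UTC: 9:37 AM − 12:45 = 8:52 PM on Jun 2.
+2 hours 40 minutes → arrive 11:32 PM UTC on Jun 2.
Flight 2 in UTC: 5:44 AM − 8:45 = 8:59 PM on Jun 2.
+15 hours 32 minutes → arrive 12:31 PM UTC on Jun 3.
Flight 1 lands earlier by 12 hours 59 minutes.

the first, by 12 hours 59 minutes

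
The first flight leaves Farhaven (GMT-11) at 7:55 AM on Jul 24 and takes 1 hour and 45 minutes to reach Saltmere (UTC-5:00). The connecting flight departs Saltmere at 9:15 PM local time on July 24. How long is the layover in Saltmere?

5 hours 35 minutes

Convert departure to UTC: 7:55 AM + 11:00 = 6:55 PM UTC on Jul 24.
Add 1 hour and 45 minutes flight time → 8:40 PM UTC.
Saltmere is UTC−5:00, so local arrival = 8:40 PM − 5:00 = 3:40 PM on Jul 24.
Layover = 9:15 PM − 3:40 PM = 5 hours 35 minutes.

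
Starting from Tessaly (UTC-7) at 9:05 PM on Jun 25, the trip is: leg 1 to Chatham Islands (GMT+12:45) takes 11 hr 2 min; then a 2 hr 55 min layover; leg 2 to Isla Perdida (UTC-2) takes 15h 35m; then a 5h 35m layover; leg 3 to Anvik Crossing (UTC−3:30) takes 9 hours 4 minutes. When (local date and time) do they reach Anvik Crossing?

Convert departure to UTC: 9:05 PM + 7:00 = 4:05 AM UTC on Jun 26.
Add 11 hours and 2 minutes leg 1 → 3:07 PM UTC.
Add 2 hours 55 minutes layover in Chatham Islands → 6:02 PM UTC.
Add 15 hours 35 minutes leg 2 → 9:37 AM UTC (Jun 27).
Add 5 hours 35 minutes layover in Isla Perdida → 3:12 PM UTC.
Add 9 hours 4 minutes leg 3 → 12:16 AM UTC (Jun 28).
Anvik Crossing is UTC−3:30, so local arrival = 12:16 AM − 3:30 = 8:46 PM on Jun 27.

8:46 PM on Jun 27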